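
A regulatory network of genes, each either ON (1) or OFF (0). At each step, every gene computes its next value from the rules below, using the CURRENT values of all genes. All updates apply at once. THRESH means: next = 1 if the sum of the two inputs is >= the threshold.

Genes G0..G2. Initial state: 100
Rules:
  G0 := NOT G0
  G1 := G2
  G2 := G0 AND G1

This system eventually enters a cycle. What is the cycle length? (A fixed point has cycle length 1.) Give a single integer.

Answer: 2

Derivation:
Step 0: 100
Step 1: G0=NOT G0=NOT 1=0 G1=G2=0 G2=G0&G1=1&0=0 -> 000
Step 2: G0=NOT G0=NOT 0=1 G1=G2=0 G2=G0&G1=0&0=0 -> 100
State from step 2 equals state from step 0 -> cycle length 2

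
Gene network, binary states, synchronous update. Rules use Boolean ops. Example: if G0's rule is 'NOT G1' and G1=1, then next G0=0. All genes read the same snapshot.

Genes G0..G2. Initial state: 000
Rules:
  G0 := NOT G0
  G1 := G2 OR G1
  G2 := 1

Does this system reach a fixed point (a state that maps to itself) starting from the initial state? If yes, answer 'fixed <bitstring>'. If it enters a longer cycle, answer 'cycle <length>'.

Answer: cycle 2

Derivation:
Step 0: 000
Step 1: G0=NOT G0=NOT 0=1 G1=G2|G1=0|0=0 G2=1(const) -> 101
Step 2: G0=NOT G0=NOT 1=0 G1=G2|G1=1|0=1 G2=1(const) -> 011
Step 3: G0=NOT G0=NOT 0=1 G1=G2|G1=1|1=1 G2=1(const) -> 111
Step 4: G0=NOT G0=NOT 1=0 G1=G2|G1=1|1=1 G2=1(const) -> 011
Cycle of length 2 starting at step 2 -> no fixed point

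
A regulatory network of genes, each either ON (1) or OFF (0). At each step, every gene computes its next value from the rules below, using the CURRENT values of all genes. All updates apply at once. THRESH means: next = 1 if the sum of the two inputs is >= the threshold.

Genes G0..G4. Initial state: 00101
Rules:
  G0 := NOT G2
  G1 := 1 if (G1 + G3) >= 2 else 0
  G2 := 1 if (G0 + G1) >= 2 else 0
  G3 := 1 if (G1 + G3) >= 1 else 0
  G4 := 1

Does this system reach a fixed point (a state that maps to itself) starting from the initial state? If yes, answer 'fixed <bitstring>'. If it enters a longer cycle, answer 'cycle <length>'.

Step 0: 00101
Step 1: G0=NOT G2=NOT 1=0 G1=(0+0>=2)=0 G2=(0+0>=2)=0 G3=(0+0>=1)=0 G4=1(const) -> 00001
Step 2: G0=NOT G2=NOT 0=1 G1=(0+0>=2)=0 G2=(0+0>=2)=0 G3=(0+0>=1)=0 G4=1(const) -> 10001
Step 3: G0=NOT G2=NOT 0=1 G1=(0+0>=2)=0 G2=(1+0>=2)=0 G3=(0+0>=1)=0 G4=1(const) -> 10001
Fixed point reached at step 2: 10001

Answer: fixed 10001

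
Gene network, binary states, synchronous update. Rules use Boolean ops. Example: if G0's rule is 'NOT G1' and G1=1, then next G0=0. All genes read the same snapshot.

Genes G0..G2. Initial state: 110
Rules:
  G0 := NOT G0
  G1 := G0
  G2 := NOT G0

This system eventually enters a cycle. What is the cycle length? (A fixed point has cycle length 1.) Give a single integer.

Answer: 2

Derivation:
Step 0: 110
Step 1: G0=NOT G0=NOT 1=0 G1=G0=1 G2=NOT G0=NOT 1=0 -> 010
Step 2: G0=NOT G0=NOT 0=1 G1=G0=0 G2=NOT G0=NOT 0=1 -> 101
Step 3: G0=NOT G0=NOT 1=0 G1=G0=1 G2=NOT G0=NOT 1=0 -> 010
State from step 3 equals state from step 1 -> cycle length 2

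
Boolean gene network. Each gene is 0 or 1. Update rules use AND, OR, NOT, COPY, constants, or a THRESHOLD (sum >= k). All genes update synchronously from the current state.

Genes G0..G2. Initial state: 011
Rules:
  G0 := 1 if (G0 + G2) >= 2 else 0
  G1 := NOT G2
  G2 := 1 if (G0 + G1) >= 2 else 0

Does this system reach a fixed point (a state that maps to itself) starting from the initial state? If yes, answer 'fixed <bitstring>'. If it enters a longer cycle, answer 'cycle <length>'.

Answer: fixed 010

Derivation:
Step 0: 011
Step 1: G0=(0+1>=2)=0 G1=NOT G2=NOT 1=0 G2=(0+1>=2)=0 -> 000
Step 2: G0=(0+0>=2)=0 G1=NOT G2=NOT 0=1 G2=(0+0>=2)=0 -> 010
Step 3: G0=(0+0>=2)=0 G1=NOT G2=NOT 0=1 G2=(0+1>=2)=0 -> 010
Fixed point reached at step 2: 010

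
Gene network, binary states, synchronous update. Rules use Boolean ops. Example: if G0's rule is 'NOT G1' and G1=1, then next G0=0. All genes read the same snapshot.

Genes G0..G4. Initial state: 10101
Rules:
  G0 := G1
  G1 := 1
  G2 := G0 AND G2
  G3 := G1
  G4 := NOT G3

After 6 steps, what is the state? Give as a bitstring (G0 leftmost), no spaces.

Step 1: G0=G1=0 G1=1(const) G2=G0&G2=1&1=1 G3=G1=0 G4=NOT G3=NOT 0=1 -> 01101
Step 2: G0=G1=1 G1=1(const) G2=G0&G2=0&1=0 G3=G1=1 G4=NOT G3=NOT 0=1 -> 11011
Step 3: G0=G1=1 G1=1(const) G2=G0&G2=1&0=0 G3=G1=1 G4=NOT G3=NOT 1=0 -> 11010
Step 4: G0=G1=1 G1=1(const) G2=G0&G2=1&0=0 G3=G1=1 G4=NOT G3=NOT 1=0 -> 11010
Step 5: G0=G1=1 G1=1(const) G2=G0&G2=1&0=0 G3=G1=1 G4=NOT G3=NOT 1=0 -> 11010
Step 6: G0=G1=1 G1=1(const) G2=G0&G2=1&0=0 G3=G1=1 G4=NOT G3=NOT 1=0 -> 11010

11010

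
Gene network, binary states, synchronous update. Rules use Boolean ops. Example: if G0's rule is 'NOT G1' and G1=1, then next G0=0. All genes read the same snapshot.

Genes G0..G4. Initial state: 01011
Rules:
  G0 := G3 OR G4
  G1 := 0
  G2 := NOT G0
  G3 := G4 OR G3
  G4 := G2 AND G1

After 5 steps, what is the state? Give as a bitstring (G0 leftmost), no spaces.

Step 1: G0=G3|G4=1|1=1 G1=0(const) G2=NOT G0=NOT 0=1 G3=G4|G3=1|1=1 G4=G2&G1=0&1=0 -> 10110
Step 2: G0=G3|G4=1|0=1 G1=0(const) G2=NOT G0=NOT 1=0 G3=G4|G3=0|1=1 G4=G2&G1=1&0=0 -> 10010
Step 3: G0=G3|G4=1|0=1 G1=0(const) G2=NOT G0=NOT 1=0 G3=G4|G3=0|1=1 G4=G2&G1=0&0=0 -> 10010
Step 4: G0=G3|G4=1|0=1 G1=0(const) G2=NOT G0=NOT 1=0 G3=G4|G3=0|1=1 G4=G2&G1=0&0=0 -> 10010
Step 5: G0=G3|G4=1|0=1 G1=0(const) G2=NOT G0=NOT 1=0 G3=G4|G3=0|1=1 G4=G2&G1=0&0=0 -> 10010

10010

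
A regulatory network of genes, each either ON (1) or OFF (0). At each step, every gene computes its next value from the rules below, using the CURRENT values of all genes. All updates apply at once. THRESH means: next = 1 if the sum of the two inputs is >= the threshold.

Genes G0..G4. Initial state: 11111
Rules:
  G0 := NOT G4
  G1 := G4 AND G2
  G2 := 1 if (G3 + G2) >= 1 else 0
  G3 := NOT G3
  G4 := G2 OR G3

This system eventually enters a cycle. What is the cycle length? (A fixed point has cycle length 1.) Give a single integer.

Answer: 2

Derivation:
Step 0: 11111
Step 1: G0=NOT G4=NOT 1=0 G1=G4&G2=1&1=1 G2=(1+1>=1)=1 G3=NOT G3=NOT 1=0 G4=G2|G3=1|1=1 -> 01101
Step 2: G0=NOT G4=NOT 1=0 G1=G4&G2=1&1=1 G2=(0+1>=1)=1 G3=NOT G3=NOT 0=1 G4=G2|G3=1|0=1 -> 01111
Step 3: G0=NOT G4=NOT 1=0 G1=G4&G2=1&1=1 G2=(1+1>=1)=1 G3=NOT G3=NOT 1=0 G4=G2|G3=1|1=1 -> 01101
State from step 3 equals state from step 1 -> cycle length 2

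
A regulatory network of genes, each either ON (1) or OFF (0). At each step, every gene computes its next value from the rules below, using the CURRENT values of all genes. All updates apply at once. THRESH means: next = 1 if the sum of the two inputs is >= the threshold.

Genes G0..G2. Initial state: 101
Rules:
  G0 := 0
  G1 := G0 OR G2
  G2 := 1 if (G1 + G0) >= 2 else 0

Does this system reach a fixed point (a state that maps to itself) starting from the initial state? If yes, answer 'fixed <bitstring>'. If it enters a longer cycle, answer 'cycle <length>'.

Answer: fixed 000

Derivation:
Step 0: 101
Step 1: G0=0(const) G1=G0|G2=1|1=1 G2=(0+1>=2)=0 -> 010
Step 2: G0=0(const) G1=G0|G2=0|0=0 G2=(1+0>=2)=0 -> 000
Step 3: G0=0(const) G1=G0|G2=0|0=0 G2=(0+0>=2)=0 -> 000
Fixed point reached at step 2: 000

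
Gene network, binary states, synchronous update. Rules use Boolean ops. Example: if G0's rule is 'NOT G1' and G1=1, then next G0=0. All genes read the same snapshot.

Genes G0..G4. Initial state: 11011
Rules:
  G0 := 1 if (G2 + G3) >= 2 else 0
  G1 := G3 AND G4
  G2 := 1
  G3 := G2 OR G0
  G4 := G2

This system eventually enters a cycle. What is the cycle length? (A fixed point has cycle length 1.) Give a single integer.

Step 0: 11011
Step 1: G0=(0+1>=2)=0 G1=G3&G4=1&1=1 G2=1(const) G3=G2|G0=0|1=1 G4=G2=0 -> 01110
Step 2: G0=(1+1>=2)=1 G1=G3&G4=1&0=0 G2=1(const) G3=G2|G0=1|0=1 G4=G2=1 -> 10111
Step 3: G0=(1+1>=2)=1 G1=G3&G4=1&1=1 G2=1(const) G3=G2|G0=1|1=1 G4=G2=1 -> 11111
Step 4: G0=(1+1>=2)=1 G1=G3&G4=1&1=1 G2=1(const) G3=G2|G0=1|1=1 G4=G2=1 -> 11111
State from step 4 equals state from step 3 -> cycle length 1

Answer: 1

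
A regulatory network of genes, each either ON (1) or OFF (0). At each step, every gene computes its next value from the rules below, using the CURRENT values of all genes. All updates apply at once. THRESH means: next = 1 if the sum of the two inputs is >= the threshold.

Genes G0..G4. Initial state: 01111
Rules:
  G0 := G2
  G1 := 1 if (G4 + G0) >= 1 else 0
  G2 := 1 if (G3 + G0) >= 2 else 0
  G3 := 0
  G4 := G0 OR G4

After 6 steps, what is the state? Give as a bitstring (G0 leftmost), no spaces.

Step 1: G0=G2=1 G1=(1+0>=1)=1 G2=(1+0>=2)=0 G3=0(const) G4=G0|G4=0|1=1 -> 11001
Step 2: G0=G2=0 G1=(1+1>=1)=1 G2=(0+1>=2)=0 G3=0(const) G4=G0|G4=1|1=1 -> 01001
Step 3: G0=G2=0 G1=(1+0>=1)=1 G2=(0+0>=2)=0 G3=0(const) G4=G0|G4=0|1=1 -> 01001
Step 4: G0=G2=0 G1=(1+0>=1)=1 G2=(0+0>=2)=0 G3=0(const) G4=G0|G4=0|1=1 -> 01001
Step 5: G0=G2=0 G1=(1+0>=1)=1 G2=(0+0>=2)=0 G3=0(const) G4=G0|G4=0|1=1 -> 01001
Step 6: G0=G2=0 G1=(1+0>=1)=1 G2=(0+0>=2)=0 G3=0(const) G4=G0|G4=0|1=1 -> 01001

01001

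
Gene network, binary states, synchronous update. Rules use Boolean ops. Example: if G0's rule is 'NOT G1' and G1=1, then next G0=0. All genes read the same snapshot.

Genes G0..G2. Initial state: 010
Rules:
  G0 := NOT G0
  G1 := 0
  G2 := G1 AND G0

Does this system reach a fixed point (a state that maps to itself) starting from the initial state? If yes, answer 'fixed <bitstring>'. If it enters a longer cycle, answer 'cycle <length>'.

Step 0: 010
Step 1: G0=NOT G0=NOT 0=1 G1=0(const) G2=G1&G0=1&0=0 -> 100
Step 2: G0=NOT G0=NOT 1=0 G1=0(const) G2=G1&G0=0&1=0 -> 000
Step 3: G0=NOT G0=NOT 0=1 G1=0(const) G2=G1&G0=0&0=0 -> 100
Cycle of length 2 starting at step 1 -> no fixed point

Answer: cycle 2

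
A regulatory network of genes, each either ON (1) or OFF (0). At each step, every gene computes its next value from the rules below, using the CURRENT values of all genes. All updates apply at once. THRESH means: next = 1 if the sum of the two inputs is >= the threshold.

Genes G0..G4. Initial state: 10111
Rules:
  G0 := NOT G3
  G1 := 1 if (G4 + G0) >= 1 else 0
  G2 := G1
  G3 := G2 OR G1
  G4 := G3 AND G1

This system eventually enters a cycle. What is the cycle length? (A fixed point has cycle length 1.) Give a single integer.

Answer: 2

Derivation:
Step 0: 10111
Step 1: G0=NOT G3=NOT 1=0 G1=(1+1>=1)=1 G2=G1=0 G3=G2|G1=1|0=1 G4=G3&G1=1&0=0 -> 01010
Step 2: G0=NOT G3=NOT 1=0 G1=(0+0>=1)=0 G2=G1=1 G3=G2|G1=0|1=1 G4=G3&G1=1&1=1 -> 00111
Step 3: G0=NOT G3=NOT 1=0 G1=(1+0>=1)=1 G2=G1=0 G3=G2|G1=1|0=1 G4=G3&G1=1&0=0 -> 01010
State from step 3 equals state from step 1 -> cycle length 2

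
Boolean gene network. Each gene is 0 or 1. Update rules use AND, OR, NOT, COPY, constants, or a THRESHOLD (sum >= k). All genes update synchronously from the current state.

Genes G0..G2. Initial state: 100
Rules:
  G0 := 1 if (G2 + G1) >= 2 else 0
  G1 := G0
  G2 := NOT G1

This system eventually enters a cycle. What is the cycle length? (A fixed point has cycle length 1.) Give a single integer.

Step 0: 100
Step 1: G0=(0+0>=2)=0 G1=G0=1 G2=NOT G1=NOT 0=1 -> 011
Step 2: G0=(1+1>=2)=1 G1=G0=0 G2=NOT G1=NOT 1=0 -> 100
State from step 2 equals state from step 0 -> cycle length 2

Answer: 2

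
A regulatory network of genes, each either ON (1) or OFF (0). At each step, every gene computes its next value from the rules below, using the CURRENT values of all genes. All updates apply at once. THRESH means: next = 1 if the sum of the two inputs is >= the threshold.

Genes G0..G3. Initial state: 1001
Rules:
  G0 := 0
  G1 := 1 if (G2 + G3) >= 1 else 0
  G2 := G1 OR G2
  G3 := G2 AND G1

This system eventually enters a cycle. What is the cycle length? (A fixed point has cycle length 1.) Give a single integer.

Answer: 1

Derivation:
Step 0: 1001
Step 1: G0=0(const) G1=(0+1>=1)=1 G2=G1|G2=0|0=0 G3=G2&G1=0&0=0 -> 0100
Step 2: G0=0(const) G1=(0+0>=1)=0 G2=G1|G2=1|0=1 G3=G2&G1=0&1=0 -> 0010
Step 3: G0=0(const) G1=(1+0>=1)=1 G2=G1|G2=0|1=1 G3=G2&G1=1&0=0 -> 0110
Step 4: G0=0(const) G1=(1+0>=1)=1 G2=G1|G2=1|1=1 G3=G2&G1=1&1=1 -> 0111
Step 5: G0=0(const) G1=(1+1>=1)=1 G2=G1|G2=1|1=1 G3=G2&G1=1&1=1 -> 0111
State from step 5 equals state from step 4 -> cycle length 1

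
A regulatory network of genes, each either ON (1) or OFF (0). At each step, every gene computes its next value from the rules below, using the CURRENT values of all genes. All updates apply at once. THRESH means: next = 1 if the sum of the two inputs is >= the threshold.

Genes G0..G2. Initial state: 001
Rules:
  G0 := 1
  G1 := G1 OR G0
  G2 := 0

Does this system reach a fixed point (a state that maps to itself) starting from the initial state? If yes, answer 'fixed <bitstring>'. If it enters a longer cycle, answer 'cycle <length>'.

Answer: fixed 110

Derivation:
Step 0: 001
Step 1: G0=1(const) G1=G1|G0=0|0=0 G2=0(const) -> 100
Step 2: G0=1(const) G1=G1|G0=0|1=1 G2=0(const) -> 110
Step 3: G0=1(const) G1=G1|G0=1|1=1 G2=0(const) -> 110
Fixed point reached at step 2: 110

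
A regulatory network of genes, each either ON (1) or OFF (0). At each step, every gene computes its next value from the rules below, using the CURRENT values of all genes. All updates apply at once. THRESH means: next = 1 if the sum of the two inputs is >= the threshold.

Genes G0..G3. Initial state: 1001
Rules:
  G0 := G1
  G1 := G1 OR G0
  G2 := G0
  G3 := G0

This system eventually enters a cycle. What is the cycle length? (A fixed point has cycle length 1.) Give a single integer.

Answer: 1

Derivation:
Step 0: 1001
Step 1: G0=G1=0 G1=G1|G0=0|1=1 G2=G0=1 G3=G0=1 -> 0111
Step 2: G0=G1=1 G1=G1|G0=1|0=1 G2=G0=0 G3=G0=0 -> 1100
Step 3: G0=G1=1 G1=G1|G0=1|1=1 G2=G0=1 G3=G0=1 -> 1111
Step 4: G0=G1=1 G1=G1|G0=1|1=1 G2=G0=1 G3=G0=1 -> 1111
State from step 4 equals state from step 3 -> cycle length 1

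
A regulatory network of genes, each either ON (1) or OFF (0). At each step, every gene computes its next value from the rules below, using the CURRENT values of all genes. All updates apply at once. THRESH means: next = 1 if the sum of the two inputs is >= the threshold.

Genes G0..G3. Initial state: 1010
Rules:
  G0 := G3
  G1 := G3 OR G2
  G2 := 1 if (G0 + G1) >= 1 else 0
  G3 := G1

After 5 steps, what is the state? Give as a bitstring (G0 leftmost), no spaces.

Step 1: G0=G3=0 G1=G3|G2=0|1=1 G2=(1+0>=1)=1 G3=G1=0 -> 0110
Step 2: G0=G3=0 G1=G3|G2=0|1=1 G2=(0+1>=1)=1 G3=G1=1 -> 0111
Step 3: G0=G3=1 G1=G3|G2=1|1=1 G2=(0+1>=1)=1 G3=G1=1 -> 1111
Step 4: G0=G3=1 G1=G3|G2=1|1=1 G2=(1+1>=1)=1 G3=G1=1 -> 1111
Step 5: G0=G3=1 G1=G3|G2=1|1=1 G2=(1+1>=1)=1 G3=G1=1 -> 1111

1111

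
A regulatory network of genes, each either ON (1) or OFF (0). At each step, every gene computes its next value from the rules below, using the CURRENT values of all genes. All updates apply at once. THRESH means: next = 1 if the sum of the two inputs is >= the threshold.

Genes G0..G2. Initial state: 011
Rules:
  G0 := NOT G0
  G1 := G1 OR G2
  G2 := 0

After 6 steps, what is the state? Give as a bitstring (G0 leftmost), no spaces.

Step 1: G0=NOT G0=NOT 0=1 G1=G1|G2=1|1=1 G2=0(const) -> 110
Step 2: G0=NOT G0=NOT 1=0 G1=G1|G2=1|0=1 G2=0(const) -> 010
Step 3: G0=NOT G0=NOT 0=1 G1=G1|G2=1|0=1 G2=0(const) -> 110
Step 4: G0=NOT G0=NOT 1=0 G1=G1|G2=1|0=1 G2=0(const) -> 010
Step 5: G0=NOT G0=NOT 0=1 G1=G1|G2=1|0=1 G2=0(const) -> 110
Step 6: G0=NOT G0=NOT 1=0 G1=G1|G2=1|0=1 G2=0(const) -> 010

010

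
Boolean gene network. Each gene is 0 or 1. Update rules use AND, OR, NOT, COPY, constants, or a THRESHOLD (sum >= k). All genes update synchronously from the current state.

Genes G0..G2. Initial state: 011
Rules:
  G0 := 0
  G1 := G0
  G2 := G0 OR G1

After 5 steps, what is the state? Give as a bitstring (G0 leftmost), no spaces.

Step 1: G0=0(const) G1=G0=0 G2=G0|G1=0|1=1 -> 001
Step 2: G0=0(const) G1=G0=0 G2=G0|G1=0|0=0 -> 000
Step 3: G0=0(const) G1=G0=0 G2=G0|G1=0|0=0 -> 000
Step 4: G0=0(const) G1=G0=0 G2=G0|G1=0|0=0 -> 000
Step 5: G0=0(const) G1=G0=0 G2=G0|G1=0|0=0 -> 000

000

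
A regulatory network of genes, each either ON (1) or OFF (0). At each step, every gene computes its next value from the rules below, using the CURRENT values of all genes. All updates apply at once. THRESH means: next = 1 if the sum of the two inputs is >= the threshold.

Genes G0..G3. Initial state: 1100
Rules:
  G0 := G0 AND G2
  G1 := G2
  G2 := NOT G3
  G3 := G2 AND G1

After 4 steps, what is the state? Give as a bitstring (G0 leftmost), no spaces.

Step 1: G0=G0&G2=1&0=0 G1=G2=0 G2=NOT G3=NOT 0=1 G3=G2&G1=0&1=0 -> 0010
Step 2: G0=G0&G2=0&1=0 G1=G2=1 G2=NOT G3=NOT 0=1 G3=G2&G1=1&0=0 -> 0110
Step 3: G0=G0&G2=0&1=0 G1=G2=1 G2=NOT G3=NOT 0=1 G3=G2&G1=1&1=1 -> 0111
Step 4: G0=G0&G2=0&1=0 G1=G2=1 G2=NOT G3=NOT 1=0 G3=G2&G1=1&1=1 -> 0101

0101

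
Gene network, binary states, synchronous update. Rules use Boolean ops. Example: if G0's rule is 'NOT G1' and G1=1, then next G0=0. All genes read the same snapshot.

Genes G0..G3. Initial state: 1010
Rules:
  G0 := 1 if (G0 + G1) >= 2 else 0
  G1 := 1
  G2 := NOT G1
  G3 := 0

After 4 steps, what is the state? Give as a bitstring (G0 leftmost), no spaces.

Step 1: G0=(1+0>=2)=0 G1=1(const) G2=NOT G1=NOT 0=1 G3=0(const) -> 0110
Step 2: G0=(0+1>=2)=0 G1=1(const) G2=NOT G1=NOT 1=0 G3=0(const) -> 0100
Step 3: G0=(0+1>=2)=0 G1=1(const) G2=NOT G1=NOT 1=0 G3=0(const) -> 0100
Step 4: G0=(0+1>=2)=0 G1=1(const) G2=NOT G1=NOT 1=0 G3=0(const) -> 0100

0100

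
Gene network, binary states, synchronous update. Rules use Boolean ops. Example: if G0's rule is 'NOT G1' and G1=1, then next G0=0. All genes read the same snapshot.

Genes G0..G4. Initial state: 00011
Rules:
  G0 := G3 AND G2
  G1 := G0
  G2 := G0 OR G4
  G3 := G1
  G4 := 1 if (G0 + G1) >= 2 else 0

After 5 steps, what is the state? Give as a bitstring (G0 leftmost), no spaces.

Step 1: G0=G3&G2=1&0=0 G1=G0=0 G2=G0|G4=0|1=1 G3=G1=0 G4=(0+0>=2)=0 -> 00100
Step 2: G0=G3&G2=0&1=0 G1=G0=0 G2=G0|G4=0|0=0 G3=G1=0 G4=(0+0>=2)=0 -> 00000
Step 3: G0=G3&G2=0&0=0 G1=G0=0 G2=G0|G4=0|0=0 G3=G1=0 G4=(0+0>=2)=0 -> 00000
Step 4: G0=G3&G2=0&0=0 G1=G0=0 G2=G0|G4=0|0=0 G3=G1=0 G4=(0+0>=2)=0 -> 00000
Step 5: G0=G3&G2=0&0=0 G1=G0=0 G2=G0|G4=0|0=0 G3=G1=0 G4=(0+0>=2)=0 -> 00000

00000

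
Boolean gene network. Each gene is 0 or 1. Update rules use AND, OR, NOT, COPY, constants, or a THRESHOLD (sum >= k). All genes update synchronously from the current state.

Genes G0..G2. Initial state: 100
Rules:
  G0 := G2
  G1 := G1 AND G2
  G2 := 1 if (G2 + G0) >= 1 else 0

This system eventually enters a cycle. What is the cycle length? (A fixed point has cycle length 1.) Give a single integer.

Step 0: 100
Step 1: G0=G2=0 G1=G1&G2=0&0=0 G2=(0+1>=1)=1 -> 001
Step 2: G0=G2=1 G1=G1&G2=0&1=0 G2=(1+0>=1)=1 -> 101
Step 3: G0=G2=1 G1=G1&G2=0&1=0 G2=(1+1>=1)=1 -> 101
State from step 3 equals state from step 2 -> cycle length 1

Answer: 1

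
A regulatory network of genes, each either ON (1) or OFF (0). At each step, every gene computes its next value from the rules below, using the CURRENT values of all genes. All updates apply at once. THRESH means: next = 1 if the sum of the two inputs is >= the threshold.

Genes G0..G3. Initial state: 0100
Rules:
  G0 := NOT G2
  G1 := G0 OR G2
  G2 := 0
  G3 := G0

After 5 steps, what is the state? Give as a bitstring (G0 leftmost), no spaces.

Step 1: G0=NOT G2=NOT 0=1 G1=G0|G2=0|0=0 G2=0(const) G3=G0=0 -> 1000
Step 2: G0=NOT G2=NOT 0=1 G1=G0|G2=1|0=1 G2=0(const) G3=G0=1 -> 1101
Step 3: G0=NOT G2=NOT 0=1 G1=G0|G2=1|0=1 G2=0(const) G3=G0=1 -> 1101
Step 4: G0=NOT G2=NOT 0=1 G1=G0|G2=1|0=1 G2=0(const) G3=G0=1 -> 1101
Step 5: G0=NOT G2=NOT 0=1 G1=G0|G2=1|0=1 G2=0(const) G3=G0=1 -> 1101

1101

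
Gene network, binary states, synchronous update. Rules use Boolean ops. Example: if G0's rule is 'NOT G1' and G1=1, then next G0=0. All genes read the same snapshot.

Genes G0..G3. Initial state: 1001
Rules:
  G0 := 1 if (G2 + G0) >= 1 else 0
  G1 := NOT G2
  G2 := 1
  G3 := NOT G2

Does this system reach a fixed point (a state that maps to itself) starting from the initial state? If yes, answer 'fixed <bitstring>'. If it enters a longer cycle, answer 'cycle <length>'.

Step 0: 1001
Step 1: G0=(0+1>=1)=1 G1=NOT G2=NOT 0=1 G2=1(const) G3=NOT G2=NOT 0=1 -> 1111
Step 2: G0=(1+1>=1)=1 G1=NOT G2=NOT 1=0 G2=1(const) G3=NOT G2=NOT 1=0 -> 1010
Step 3: G0=(1+1>=1)=1 G1=NOT G2=NOT 1=0 G2=1(const) G3=NOT G2=NOT 1=0 -> 1010
Fixed point reached at step 2: 1010

Answer: fixed 1010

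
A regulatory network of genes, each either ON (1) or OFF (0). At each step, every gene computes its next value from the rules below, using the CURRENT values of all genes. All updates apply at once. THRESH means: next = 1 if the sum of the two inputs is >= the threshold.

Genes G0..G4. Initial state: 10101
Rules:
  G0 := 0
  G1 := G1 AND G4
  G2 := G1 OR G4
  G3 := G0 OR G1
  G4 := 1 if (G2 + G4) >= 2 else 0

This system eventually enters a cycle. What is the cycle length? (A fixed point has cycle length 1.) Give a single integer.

Step 0: 10101
Step 1: G0=0(const) G1=G1&G4=0&1=0 G2=G1|G4=0|1=1 G3=G0|G1=1|0=1 G4=(1+1>=2)=1 -> 00111
Step 2: G0=0(const) G1=G1&G4=0&1=0 G2=G1|G4=0|1=1 G3=G0|G1=0|0=0 G4=(1+1>=2)=1 -> 00101
Step 3: G0=0(const) G1=G1&G4=0&1=0 G2=G1|G4=0|1=1 G3=G0|G1=0|0=0 G4=(1+1>=2)=1 -> 00101
State from step 3 equals state from step 2 -> cycle length 1

Answer: 1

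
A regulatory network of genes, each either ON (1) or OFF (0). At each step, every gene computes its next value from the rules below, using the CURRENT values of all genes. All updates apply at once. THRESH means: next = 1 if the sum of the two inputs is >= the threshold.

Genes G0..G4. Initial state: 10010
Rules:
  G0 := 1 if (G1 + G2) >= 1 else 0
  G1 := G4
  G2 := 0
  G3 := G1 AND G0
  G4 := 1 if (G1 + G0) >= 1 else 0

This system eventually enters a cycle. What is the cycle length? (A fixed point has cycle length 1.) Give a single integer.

Answer: 1

Derivation:
Step 0: 10010
Step 1: G0=(0+0>=1)=0 G1=G4=0 G2=0(const) G3=G1&G0=0&1=0 G4=(0+1>=1)=1 -> 00001
Step 2: G0=(0+0>=1)=0 G1=G4=1 G2=0(const) G3=G1&G0=0&0=0 G4=(0+0>=1)=0 -> 01000
Step 3: G0=(1+0>=1)=1 G1=G4=0 G2=0(const) G3=G1&G0=1&0=0 G4=(1+0>=1)=1 -> 10001
Step 4: G0=(0+0>=1)=0 G1=G4=1 G2=0(const) G3=G1&G0=0&1=0 G4=(0+1>=1)=1 -> 01001
Step 5: G0=(1+0>=1)=1 G1=G4=1 G2=0(const) G3=G1&G0=1&0=0 G4=(1+0>=1)=1 -> 11001
Step 6: G0=(1+0>=1)=1 G1=G4=1 G2=0(const) G3=G1&G0=1&1=1 G4=(1+1>=1)=1 -> 11011
Step 7: G0=(1+0>=1)=1 G1=G4=1 G2=0(const) G3=G1&G0=1&1=1 G4=(1+1>=1)=1 -> 11011
State from step 7 equals state from step 6 -> cycle length 1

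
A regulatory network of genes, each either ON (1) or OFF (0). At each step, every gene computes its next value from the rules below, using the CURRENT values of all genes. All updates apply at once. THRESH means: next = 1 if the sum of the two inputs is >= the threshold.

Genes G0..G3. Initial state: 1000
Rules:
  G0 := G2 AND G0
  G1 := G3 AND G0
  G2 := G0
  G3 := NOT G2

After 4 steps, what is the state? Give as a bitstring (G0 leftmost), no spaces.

Step 1: G0=G2&G0=0&1=0 G1=G3&G0=0&1=0 G2=G0=1 G3=NOT G2=NOT 0=1 -> 0011
Step 2: G0=G2&G0=1&0=0 G1=G3&G0=1&0=0 G2=G0=0 G3=NOT G2=NOT 1=0 -> 0000
Step 3: G0=G2&G0=0&0=0 G1=G3&G0=0&0=0 G2=G0=0 G3=NOT G2=NOT 0=1 -> 0001
Step 4: G0=G2&G0=0&0=0 G1=G3&G0=1&0=0 G2=G0=0 G3=NOT G2=NOT 0=1 -> 0001

0001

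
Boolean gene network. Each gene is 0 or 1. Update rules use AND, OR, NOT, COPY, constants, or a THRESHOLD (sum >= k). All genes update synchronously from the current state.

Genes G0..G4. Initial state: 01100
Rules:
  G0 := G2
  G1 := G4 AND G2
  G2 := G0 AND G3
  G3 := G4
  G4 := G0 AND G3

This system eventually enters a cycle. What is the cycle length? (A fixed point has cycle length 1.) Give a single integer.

Answer: 1

Derivation:
Step 0: 01100
Step 1: G0=G2=1 G1=G4&G2=0&1=0 G2=G0&G3=0&0=0 G3=G4=0 G4=G0&G3=0&0=0 -> 10000
Step 2: G0=G2=0 G1=G4&G2=0&0=0 G2=G0&G3=1&0=0 G3=G4=0 G4=G0&G3=1&0=0 -> 00000
Step 3: G0=G2=0 G1=G4&G2=0&0=0 G2=G0&G3=0&0=0 G3=G4=0 G4=G0&G3=0&0=0 -> 00000
State from step 3 equals state from step 2 -> cycle length 1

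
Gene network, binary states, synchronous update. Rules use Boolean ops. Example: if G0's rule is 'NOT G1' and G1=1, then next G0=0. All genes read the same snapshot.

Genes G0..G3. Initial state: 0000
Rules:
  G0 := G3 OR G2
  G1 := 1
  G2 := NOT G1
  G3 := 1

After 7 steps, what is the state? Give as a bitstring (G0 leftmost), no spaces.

Step 1: G0=G3|G2=0|0=0 G1=1(const) G2=NOT G1=NOT 0=1 G3=1(const) -> 0111
Step 2: G0=G3|G2=1|1=1 G1=1(const) G2=NOT G1=NOT 1=0 G3=1(const) -> 1101
Step 3: G0=G3|G2=1|0=1 G1=1(const) G2=NOT G1=NOT 1=0 G3=1(const) -> 1101
Step 4: G0=G3|G2=1|0=1 G1=1(const) G2=NOT G1=NOT 1=0 G3=1(const) -> 1101
Step 5: G0=G3|G2=1|0=1 G1=1(const) G2=NOT G1=NOT 1=0 G3=1(const) -> 1101
Step 6: G0=G3|G2=1|0=1 G1=1(const) G2=NOT G1=NOT 1=0 G3=1(const) -> 1101
Step 7: G0=G3|G2=1|0=1 G1=1(const) G2=NOT G1=NOT 1=0 G3=1(const) -> 1101

1101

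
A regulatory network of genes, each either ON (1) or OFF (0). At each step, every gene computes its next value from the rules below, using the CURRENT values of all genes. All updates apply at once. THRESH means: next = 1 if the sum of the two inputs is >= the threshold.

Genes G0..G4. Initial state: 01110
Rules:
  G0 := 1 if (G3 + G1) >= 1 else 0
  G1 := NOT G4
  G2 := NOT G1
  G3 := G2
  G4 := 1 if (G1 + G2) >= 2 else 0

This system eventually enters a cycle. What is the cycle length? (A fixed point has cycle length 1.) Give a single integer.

Step 0: 01110
Step 1: G0=(1+1>=1)=1 G1=NOT G4=NOT 0=1 G2=NOT G1=NOT 1=0 G3=G2=1 G4=(1+1>=2)=1 -> 11011
Step 2: G0=(1+1>=1)=1 G1=NOT G4=NOT 1=0 G2=NOT G1=NOT 1=0 G3=G2=0 G4=(1+0>=2)=0 -> 10000
Step 3: G0=(0+0>=1)=0 G1=NOT G4=NOT 0=1 G2=NOT G1=NOT 0=1 G3=G2=0 G4=(0+0>=2)=0 -> 01100
Step 4: G0=(0+1>=1)=1 G1=NOT G4=NOT 0=1 G2=NOT G1=NOT 1=0 G3=G2=1 G4=(1+1>=2)=1 -> 11011
State from step 4 equals state from step 1 -> cycle length 3

Answer: 3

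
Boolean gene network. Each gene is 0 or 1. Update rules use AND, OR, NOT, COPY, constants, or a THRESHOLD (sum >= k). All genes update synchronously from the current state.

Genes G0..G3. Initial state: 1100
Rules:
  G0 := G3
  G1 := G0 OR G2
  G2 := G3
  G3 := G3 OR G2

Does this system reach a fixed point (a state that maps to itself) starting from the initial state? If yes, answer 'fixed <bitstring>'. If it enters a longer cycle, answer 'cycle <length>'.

Step 0: 1100
Step 1: G0=G3=0 G1=G0|G2=1|0=1 G2=G3=0 G3=G3|G2=0|0=0 -> 0100
Step 2: G0=G3=0 G1=G0|G2=0|0=0 G2=G3=0 G3=G3|G2=0|0=0 -> 0000
Step 3: G0=G3=0 G1=G0|G2=0|0=0 G2=G3=0 G3=G3|G2=0|0=0 -> 0000
Fixed point reached at step 2: 0000

Answer: fixed 0000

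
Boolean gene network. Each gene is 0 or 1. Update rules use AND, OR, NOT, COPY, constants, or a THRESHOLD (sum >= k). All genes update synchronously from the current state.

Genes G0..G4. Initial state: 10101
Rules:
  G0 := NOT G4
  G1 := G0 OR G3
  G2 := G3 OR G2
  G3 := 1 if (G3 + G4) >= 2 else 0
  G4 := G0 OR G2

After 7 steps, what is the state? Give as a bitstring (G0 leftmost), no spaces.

Step 1: G0=NOT G4=NOT 1=0 G1=G0|G3=1|0=1 G2=G3|G2=0|1=1 G3=(0+1>=2)=0 G4=G0|G2=1|1=1 -> 01101
Step 2: G0=NOT G4=NOT 1=0 G1=G0|G3=0|0=0 G2=G3|G2=0|1=1 G3=(0+1>=2)=0 G4=G0|G2=0|1=1 -> 00101
Step 3: G0=NOT G4=NOT 1=0 G1=G0|G3=0|0=0 G2=G3|G2=0|1=1 G3=(0+1>=2)=0 G4=G0|G2=0|1=1 -> 00101
Step 4: G0=NOT G4=NOT 1=0 G1=G0|G3=0|0=0 G2=G3|G2=0|1=1 G3=(0+1>=2)=0 G4=G0|G2=0|1=1 -> 00101
Step 5: G0=NOT G4=NOT 1=0 G1=G0|G3=0|0=0 G2=G3|G2=0|1=1 G3=(0+1>=2)=0 G4=G0|G2=0|1=1 -> 00101
Step 6: G0=NOT G4=NOT 1=0 G1=G0|G3=0|0=0 G2=G3|G2=0|1=1 G3=(0+1>=2)=0 G4=G0|G2=0|1=1 -> 00101
Step 7: G0=NOT G4=NOT 1=0 G1=G0|G3=0|0=0 G2=G3|G2=0|1=1 G3=(0+1>=2)=0 G4=G0|G2=0|1=1 -> 00101

00101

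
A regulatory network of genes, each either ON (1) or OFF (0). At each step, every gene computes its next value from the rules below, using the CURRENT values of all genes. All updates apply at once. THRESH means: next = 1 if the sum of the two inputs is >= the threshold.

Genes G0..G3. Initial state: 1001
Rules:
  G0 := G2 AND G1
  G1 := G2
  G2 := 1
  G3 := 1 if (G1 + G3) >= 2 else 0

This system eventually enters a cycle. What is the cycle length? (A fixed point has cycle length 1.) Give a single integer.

Step 0: 1001
Step 1: G0=G2&G1=0&0=0 G1=G2=0 G2=1(const) G3=(0+1>=2)=0 -> 0010
Step 2: G0=G2&G1=1&0=0 G1=G2=1 G2=1(const) G3=(0+0>=2)=0 -> 0110
Step 3: G0=G2&G1=1&1=1 G1=G2=1 G2=1(const) G3=(1+0>=2)=0 -> 1110
Step 4: G0=G2&G1=1&1=1 G1=G2=1 G2=1(const) G3=(1+0>=2)=0 -> 1110
State from step 4 equals state from step 3 -> cycle length 1

Answer: 1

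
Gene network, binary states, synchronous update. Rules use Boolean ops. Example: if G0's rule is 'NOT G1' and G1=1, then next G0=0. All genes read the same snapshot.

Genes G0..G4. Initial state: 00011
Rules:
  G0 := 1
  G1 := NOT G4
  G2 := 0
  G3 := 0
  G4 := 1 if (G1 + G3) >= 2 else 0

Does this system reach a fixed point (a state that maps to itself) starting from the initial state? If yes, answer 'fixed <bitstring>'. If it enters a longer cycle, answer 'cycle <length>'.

Step 0: 00011
Step 1: G0=1(const) G1=NOT G4=NOT 1=0 G2=0(const) G3=0(const) G4=(0+1>=2)=0 -> 10000
Step 2: G0=1(const) G1=NOT G4=NOT 0=1 G2=0(const) G3=0(const) G4=(0+0>=2)=0 -> 11000
Step 3: G0=1(const) G1=NOT G4=NOT 0=1 G2=0(const) G3=0(const) G4=(1+0>=2)=0 -> 11000
Fixed point reached at step 2: 11000

Answer: fixed 11000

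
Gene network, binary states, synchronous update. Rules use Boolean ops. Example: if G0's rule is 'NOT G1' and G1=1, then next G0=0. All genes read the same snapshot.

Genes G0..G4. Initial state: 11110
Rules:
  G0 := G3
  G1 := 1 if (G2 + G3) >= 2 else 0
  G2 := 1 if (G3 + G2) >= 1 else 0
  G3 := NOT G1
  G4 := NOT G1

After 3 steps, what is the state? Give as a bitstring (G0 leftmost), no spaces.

Step 1: G0=G3=1 G1=(1+1>=2)=1 G2=(1+1>=1)=1 G3=NOT G1=NOT 1=0 G4=NOT G1=NOT 1=0 -> 11100
Step 2: G0=G3=0 G1=(1+0>=2)=0 G2=(0+1>=1)=1 G3=NOT G1=NOT 1=0 G4=NOT G1=NOT 1=0 -> 00100
Step 3: G0=G3=0 G1=(1+0>=2)=0 G2=(0+1>=1)=1 G3=NOT G1=NOT 0=1 G4=NOT G1=NOT 0=1 -> 00111

00111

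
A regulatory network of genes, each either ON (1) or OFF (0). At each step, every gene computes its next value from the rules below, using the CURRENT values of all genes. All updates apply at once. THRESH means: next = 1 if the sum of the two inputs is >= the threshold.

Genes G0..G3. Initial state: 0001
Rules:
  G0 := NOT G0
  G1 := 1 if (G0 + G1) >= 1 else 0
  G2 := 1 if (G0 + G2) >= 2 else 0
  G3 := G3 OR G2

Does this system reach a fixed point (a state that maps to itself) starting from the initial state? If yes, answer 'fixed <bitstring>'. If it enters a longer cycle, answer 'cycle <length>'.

Answer: cycle 2

Derivation:
Step 0: 0001
Step 1: G0=NOT G0=NOT 0=1 G1=(0+0>=1)=0 G2=(0+0>=2)=0 G3=G3|G2=1|0=1 -> 1001
Step 2: G0=NOT G0=NOT 1=0 G1=(1+0>=1)=1 G2=(1+0>=2)=0 G3=G3|G2=1|0=1 -> 0101
Step 3: G0=NOT G0=NOT 0=1 G1=(0+1>=1)=1 G2=(0+0>=2)=0 G3=G3|G2=1|0=1 -> 1101
Step 4: G0=NOT G0=NOT 1=0 G1=(1+1>=1)=1 G2=(1+0>=2)=0 G3=G3|G2=1|0=1 -> 0101
Cycle of length 2 starting at step 2 -> no fixed point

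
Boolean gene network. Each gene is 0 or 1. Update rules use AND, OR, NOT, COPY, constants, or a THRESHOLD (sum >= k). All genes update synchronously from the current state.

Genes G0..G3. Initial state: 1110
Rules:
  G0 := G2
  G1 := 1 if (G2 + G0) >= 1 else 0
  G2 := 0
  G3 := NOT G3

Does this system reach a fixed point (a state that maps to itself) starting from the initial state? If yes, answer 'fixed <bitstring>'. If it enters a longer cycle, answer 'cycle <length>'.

Step 0: 1110
Step 1: G0=G2=1 G1=(1+1>=1)=1 G2=0(const) G3=NOT G3=NOT 0=1 -> 1101
Step 2: G0=G2=0 G1=(0+1>=1)=1 G2=0(const) G3=NOT G3=NOT 1=0 -> 0100
Step 3: G0=G2=0 G1=(0+0>=1)=0 G2=0(const) G3=NOT G3=NOT 0=1 -> 0001
Step 4: G0=G2=0 G1=(0+0>=1)=0 G2=0(const) G3=NOT G3=NOT 1=0 -> 0000
Step 5: G0=G2=0 G1=(0+0>=1)=0 G2=0(const) G3=NOT G3=NOT 0=1 -> 0001
Cycle of length 2 starting at step 3 -> no fixed point

Answer: cycle 2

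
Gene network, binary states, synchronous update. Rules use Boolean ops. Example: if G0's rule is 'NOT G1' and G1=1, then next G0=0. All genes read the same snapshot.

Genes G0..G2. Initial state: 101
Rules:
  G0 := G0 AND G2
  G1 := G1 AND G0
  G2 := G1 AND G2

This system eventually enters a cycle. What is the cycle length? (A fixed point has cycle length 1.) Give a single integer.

Step 0: 101
Step 1: G0=G0&G2=1&1=1 G1=G1&G0=0&1=0 G2=G1&G2=0&1=0 -> 100
Step 2: G0=G0&G2=1&0=0 G1=G1&G0=0&1=0 G2=G1&G2=0&0=0 -> 000
Step 3: G0=G0&G2=0&0=0 G1=G1&G0=0&0=0 G2=G1&G2=0&0=0 -> 000
State from step 3 equals state from step 2 -> cycle length 1

Answer: 1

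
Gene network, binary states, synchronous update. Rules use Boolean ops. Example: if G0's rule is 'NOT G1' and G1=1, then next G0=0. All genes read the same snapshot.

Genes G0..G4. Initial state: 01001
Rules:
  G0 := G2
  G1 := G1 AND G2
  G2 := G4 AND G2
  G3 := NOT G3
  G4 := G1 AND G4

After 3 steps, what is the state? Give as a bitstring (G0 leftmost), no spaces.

Step 1: G0=G2=0 G1=G1&G2=1&0=0 G2=G4&G2=1&0=0 G3=NOT G3=NOT 0=1 G4=G1&G4=1&1=1 -> 00011
Step 2: G0=G2=0 G1=G1&G2=0&0=0 G2=G4&G2=1&0=0 G3=NOT G3=NOT 1=0 G4=G1&G4=0&1=0 -> 00000
Step 3: G0=G2=0 G1=G1&G2=0&0=0 G2=G4&G2=0&0=0 G3=NOT G3=NOT 0=1 G4=G1&G4=0&0=0 -> 00010

00010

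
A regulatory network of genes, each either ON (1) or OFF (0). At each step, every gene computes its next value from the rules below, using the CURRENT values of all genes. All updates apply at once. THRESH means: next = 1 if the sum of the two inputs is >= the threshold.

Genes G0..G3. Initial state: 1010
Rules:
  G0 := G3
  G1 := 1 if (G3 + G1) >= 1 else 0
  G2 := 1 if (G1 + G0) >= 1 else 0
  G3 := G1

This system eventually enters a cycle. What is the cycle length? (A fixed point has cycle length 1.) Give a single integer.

Step 0: 1010
Step 1: G0=G3=0 G1=(0+0>=1)=0 G2=(0+1>=1)=1 G3=G1=0 -> 0010
Step 2: G0=G3=0 G1=(0+0>=1)=0 G2=(0+0>=1)=0 G3=G1=0 -> 0000
Step 3: G0=G3=0 G1=(0+0>=1)=0 G2=(0+0>=1)=0 G3=G1=0 -> 0000
State from step 3 equals state from step 2 -> cycle length 1

Answer: 1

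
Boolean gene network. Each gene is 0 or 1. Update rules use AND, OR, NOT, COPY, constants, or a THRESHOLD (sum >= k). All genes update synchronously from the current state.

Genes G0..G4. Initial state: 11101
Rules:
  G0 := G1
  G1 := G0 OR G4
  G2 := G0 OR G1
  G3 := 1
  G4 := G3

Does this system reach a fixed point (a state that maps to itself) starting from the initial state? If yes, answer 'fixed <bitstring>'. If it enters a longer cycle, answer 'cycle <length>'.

Step 0: 11101
Step 1: G0=G1=1 G1=G0|G4=1|1=1 G2=G0|G1=1|1=1 G3=1(const) G4=G3=0 -> 11110
Step 2: G0=G1=1 G1=G0|G4=1|0=1 G2=G0|G1=1|1=1 G3=1(const) G4=G3=1 -> 11111
Step 3: G0=G1=1 G1=G0|G4=1|1=1 G2=G0|G1=1|1=1 G3=1(const) G4=G3=1 -> 11111
Fixed point reached at step 2: 11111

Answer: fixed 11111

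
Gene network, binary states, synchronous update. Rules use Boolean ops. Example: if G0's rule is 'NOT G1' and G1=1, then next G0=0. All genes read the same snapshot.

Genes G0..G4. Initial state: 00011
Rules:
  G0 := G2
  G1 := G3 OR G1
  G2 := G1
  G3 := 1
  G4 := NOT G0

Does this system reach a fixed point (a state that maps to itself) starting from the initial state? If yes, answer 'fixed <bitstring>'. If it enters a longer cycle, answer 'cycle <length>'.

Answer: fixed 11110

Derivation:
Step 0: 00011
Step 1: G0=G2=0 G1=G3|G1=1|0=1 G2=G1=0 G3=1(const) G4=NOT G0=NOT 0=1 -> 01011
Step 2: G0=G2=0 G1=G3|G1=1|1=1 G2=G1=1 G3=1(const) G4=NOT G0=NOT 0=1 -> 01111
Step 3: G0=G2=1 G1=G3|G1=1|1=1 G2=G1=1 G3=1(const) G4=NOT G0=NOT 0=1 -> 11111
Step 4: G0=G2=1 G1=G3|G1=1|1=1 G2=G1=1 G3=1(const) G4=NOT G0=NOT 1=0 -> 11110
Step 5: G0=G2=1 G1=G3|G1=1|1=1 G2=G1=1 G3=1(const) G4=NOT G0=NOT 1=0 -> 11110
Fixed point reached at step 4: 11110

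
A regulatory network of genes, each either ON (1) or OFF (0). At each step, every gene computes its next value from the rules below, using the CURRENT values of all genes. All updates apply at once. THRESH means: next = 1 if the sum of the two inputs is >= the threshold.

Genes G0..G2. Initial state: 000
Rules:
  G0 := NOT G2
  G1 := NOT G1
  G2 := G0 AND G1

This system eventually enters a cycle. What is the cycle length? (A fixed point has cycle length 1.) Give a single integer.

Step 0: 000
Step 1: G0=NOT G2=NOT 0=1 G1=NOT G1=NOT 0=1 G2=G0&G1=0&0=0 -> 110
Step 2: G0=NOT G2=NOT 0=1 G1=NOT G1=NOT 1=0 G2=G0&G1=1&1=1 -> 101
Step 3: G0=NOT G2=NOT 1=0 G1=NOT G1=NOT 0=1 G2=G0&G1=1&0=0 -> 010
Step 4: G0=NOT G2=NOT 0=1 G1=NOT G1=NOT 1=0 G2=G0&G1=0&1=0 -> 100
Step 5: G0=NOT G2=NOT 0=1 G1=NOT G1=NOT 0=1 G2=G0&G1=1&0=0 -> 110
State from step 5 equals state from step 1 -> cycle length 4

Answer: 4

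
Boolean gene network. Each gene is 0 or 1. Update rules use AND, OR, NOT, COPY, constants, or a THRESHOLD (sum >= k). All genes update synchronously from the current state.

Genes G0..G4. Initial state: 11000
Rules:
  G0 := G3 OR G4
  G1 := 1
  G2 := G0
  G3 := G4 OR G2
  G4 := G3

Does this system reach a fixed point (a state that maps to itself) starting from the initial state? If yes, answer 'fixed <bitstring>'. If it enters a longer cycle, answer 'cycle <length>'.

Step 0: 11000
Step 1: G0=G3|G4=0|0=0 G1=1(const) G2=G0=1 G3=G4|G2=0|0=0 G4=G3=0 -> 01100
Step 2: G0=G3|G4=0|0=0 G1=1(const) G2=G0=0 G3=G4|G2=0|1=1 G4=G3=0 -> 01010
Step 3: G0=G3|G4=1|0=1 G1=1(const) G2=G0=0 G3=G4|G2=0|0=0 G4=G3=1 -> 11001
Step 4: G0=G3|G4=0|1=1 G1=1(const) G2=G0=1 G3=G4|G2=1|0=1 G4=G3=0 -> 11110
Step 5: G0=G3|G4=1|0=1 G1=1(const) G2=G0=1 G3=G4|G2=0|1=1 G4=G3=1 -> 11111
Step 6: G0=G3|G4=1|1=1 G1=1(const) G2=G0=1 G3=G4|G2=1|1=1 G4=G3=1 -> 11111
Fixed point reached at step 5: 11111

Answer: fixed 11111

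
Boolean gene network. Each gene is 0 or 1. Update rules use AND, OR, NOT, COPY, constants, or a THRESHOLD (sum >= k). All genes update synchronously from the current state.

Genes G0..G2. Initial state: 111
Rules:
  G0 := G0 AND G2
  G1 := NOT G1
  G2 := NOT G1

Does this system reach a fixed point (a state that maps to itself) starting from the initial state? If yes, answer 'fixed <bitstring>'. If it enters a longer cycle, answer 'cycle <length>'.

Step 0: 111
Step 1: G0=G0&G2=1&1=1 G1=NOT G1=NOT 1=0 G2=NOT G1=NOT 1=0 -> 100
Step 2: G0=G0&G2=1&0=0 G1=NOT G1=NOT 0=1 G2=NOT G1=NOT 0=1 -> 011
Step 3: G0=G0&G2=0&1=0 G1=NOT G1=NOT 1=0 G2=NOT G1=NOT 1=0 -> 000
Step 4: G0=G0&G2=0&0=0 G1=NOT G1=NOT 0=1 G2=NOT G1=NOT 0=1 -> 011
Cycle of length 2 starting at step 2 -> no fixed point

Answer: cycle 2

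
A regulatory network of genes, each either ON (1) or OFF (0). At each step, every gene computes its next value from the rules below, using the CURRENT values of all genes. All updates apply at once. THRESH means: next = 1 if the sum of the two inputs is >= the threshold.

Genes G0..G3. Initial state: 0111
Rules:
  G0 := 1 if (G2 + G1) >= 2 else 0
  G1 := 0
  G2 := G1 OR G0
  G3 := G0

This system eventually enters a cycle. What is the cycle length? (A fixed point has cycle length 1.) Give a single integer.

Step 0: 0111
Step 1: G0=(1+1>=2)=1 G1=0(const) G2=G1|G0=1|0=1 G3=G0=0 -> 1010
Step 2: G0=(1+0>=2)=0 G1=0(const) G2=G1|G0=0|1=1 G3=G0=1 -> 0011
Step 3: G0=(1+0>=2)=0 G1=0(const) G2=G1|G0=0|0=0 G3=G0=0 -> 0000
Step 4: G0=(0+0>=2)=0 G1=0(const) G2=G1|G0=0|0=0 G3=G0=0 -> 0000
State from step 4 equals state from step 3 -> cycle length 1

Answer: 1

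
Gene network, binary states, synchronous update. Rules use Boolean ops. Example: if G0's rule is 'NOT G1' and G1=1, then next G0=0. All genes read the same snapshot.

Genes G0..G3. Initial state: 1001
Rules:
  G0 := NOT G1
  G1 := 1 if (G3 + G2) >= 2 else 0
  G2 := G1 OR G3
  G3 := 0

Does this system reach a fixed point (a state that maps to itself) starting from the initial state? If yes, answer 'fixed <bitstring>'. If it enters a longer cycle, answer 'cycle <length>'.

Answer: fixed 1000

Derivation:
Step 0: 1001
Step 1: G0=NOT G1=NOT 0=1 G1=(1+0>=2)=0 G2=G1|G3=0|1=1 G3=0(const) -> 1010
Step 2: G0=NOT G1=NOT 0=1 G1=(0+1>=2)=0 G2=G1|G3=0|0=0 G3=0(const) -> 1000
Step 3: G0=NOT G1=NOT 0=1 G1=(0+0>=2)=0 G2=G1|G3=0|0=0 G3=0(const) -> 1000
Fixed point reached at step 2: 1000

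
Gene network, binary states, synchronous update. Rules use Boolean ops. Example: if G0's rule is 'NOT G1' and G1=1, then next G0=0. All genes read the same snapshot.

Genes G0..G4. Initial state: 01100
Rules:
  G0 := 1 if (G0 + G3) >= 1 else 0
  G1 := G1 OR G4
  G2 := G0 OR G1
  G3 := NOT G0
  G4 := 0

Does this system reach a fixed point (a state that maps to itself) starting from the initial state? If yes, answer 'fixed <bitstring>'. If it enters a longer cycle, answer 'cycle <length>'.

Step 0: 01100
Step 1: G0=(0+0>=1)=0 G1=G1|G4=1|0=1 G2=G0|G1=0|1=1 G3=NOT G0=NOT 0=1 G4=0(const) -> 01110
Step 2: G0=(0+1>=1)=1 G1=G1|G4=1|0=1 G2=G0|G1=0|1=1 G3=NOT G0=NOT 0=1 G4=0(const) -> 11110
Step 3: G0=(1+1>=1)=1 G1=G1|G4=1|0=1 G2=G0|G1=1|1=1 G3=NOT G0=NOT 1=0 G4=0(const) -> 11100
Step 4: G0=(1+0>=1)=1 G1=G1|G4=1|0=1 G2=G0|G1=1|1=1 G3=NOT G0=NOT 1=0 G4=0(const) -> 11100
Fixed point reached at step 3: 11100

Answer: fixed 11100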